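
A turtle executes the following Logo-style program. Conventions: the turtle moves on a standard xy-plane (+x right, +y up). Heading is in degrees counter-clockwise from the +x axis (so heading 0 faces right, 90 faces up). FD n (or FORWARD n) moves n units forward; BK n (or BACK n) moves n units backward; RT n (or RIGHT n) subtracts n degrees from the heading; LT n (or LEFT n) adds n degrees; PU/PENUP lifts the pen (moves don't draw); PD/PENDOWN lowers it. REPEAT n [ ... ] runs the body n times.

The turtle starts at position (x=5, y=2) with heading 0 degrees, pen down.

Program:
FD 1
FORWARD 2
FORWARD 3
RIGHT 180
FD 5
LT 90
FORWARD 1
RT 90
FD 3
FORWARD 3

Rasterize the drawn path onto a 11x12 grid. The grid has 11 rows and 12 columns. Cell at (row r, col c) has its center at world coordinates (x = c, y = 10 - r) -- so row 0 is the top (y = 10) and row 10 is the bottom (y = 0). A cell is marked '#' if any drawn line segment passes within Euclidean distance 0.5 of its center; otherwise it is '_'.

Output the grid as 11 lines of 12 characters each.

Answer: ____________
____________
____________
____________
____________
____________
____________
____________
_____#######
#######_____
____________

Derivation:
Segment 0: (5,2) -> (6,2)
Segment 1: (6,2) -> (8,2)
Segment 2: (8,2) -> (11,2)
Segment 3: (11,2) -> (6,2)
Segment 4: (6,2) -> (6,1)
Segment 5: (6,1) -> (3,1)
Segment 6: (3,1) -> (0,1)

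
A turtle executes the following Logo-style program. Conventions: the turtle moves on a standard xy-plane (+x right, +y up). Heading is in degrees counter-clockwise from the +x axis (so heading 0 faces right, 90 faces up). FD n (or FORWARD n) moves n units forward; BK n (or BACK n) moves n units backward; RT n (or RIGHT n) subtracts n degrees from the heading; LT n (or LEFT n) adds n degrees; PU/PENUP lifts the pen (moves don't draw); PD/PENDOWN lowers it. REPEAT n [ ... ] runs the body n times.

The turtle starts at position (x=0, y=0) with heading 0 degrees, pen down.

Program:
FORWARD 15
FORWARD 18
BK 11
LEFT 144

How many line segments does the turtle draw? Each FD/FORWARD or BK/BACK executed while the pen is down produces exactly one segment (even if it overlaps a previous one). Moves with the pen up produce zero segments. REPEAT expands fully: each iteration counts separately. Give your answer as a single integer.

Answer: 3

Derivation:
Executing turtle program step by step:
Start: pos=(0,0), heading=0, pen down
FD 15: (0,0) -> (15,0) [heading=0, draw]
FD 18: (15,0) -> (33,0) [heading=0, draw]
BK 11: (33,0) -> (22,0) [heading=0, draw]
LT 144: heading 0 -> 144
Final: pos=(22,0), heading=144, 3 segment(s) drawn
Segments drawn: 3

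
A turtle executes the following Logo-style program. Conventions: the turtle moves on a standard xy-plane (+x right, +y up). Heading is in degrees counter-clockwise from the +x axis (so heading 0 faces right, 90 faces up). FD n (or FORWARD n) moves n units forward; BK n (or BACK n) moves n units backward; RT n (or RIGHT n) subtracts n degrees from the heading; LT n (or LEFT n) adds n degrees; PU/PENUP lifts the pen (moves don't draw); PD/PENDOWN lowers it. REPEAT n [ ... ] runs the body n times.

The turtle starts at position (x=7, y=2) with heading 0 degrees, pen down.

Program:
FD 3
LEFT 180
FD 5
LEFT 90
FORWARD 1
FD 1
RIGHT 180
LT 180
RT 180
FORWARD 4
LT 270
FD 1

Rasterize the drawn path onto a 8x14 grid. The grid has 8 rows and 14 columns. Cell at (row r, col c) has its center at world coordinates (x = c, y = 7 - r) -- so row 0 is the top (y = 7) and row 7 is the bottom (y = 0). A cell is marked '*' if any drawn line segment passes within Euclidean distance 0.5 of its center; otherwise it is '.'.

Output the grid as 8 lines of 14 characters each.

Segment 0: (7,2) -> (10,2)
Segment 1: (10,2) -> (5,2)
Segment 2: (5,2) -> (5,1)
Segment 3: (5,1) -> (5,0)
Segment 4: (5,0) -> (5,4)
Segment 5: (5,4) -> (6,4)

Answer: ..............
..............
..............
.....**.......
.....*........
.....******...
.....*........
.....*........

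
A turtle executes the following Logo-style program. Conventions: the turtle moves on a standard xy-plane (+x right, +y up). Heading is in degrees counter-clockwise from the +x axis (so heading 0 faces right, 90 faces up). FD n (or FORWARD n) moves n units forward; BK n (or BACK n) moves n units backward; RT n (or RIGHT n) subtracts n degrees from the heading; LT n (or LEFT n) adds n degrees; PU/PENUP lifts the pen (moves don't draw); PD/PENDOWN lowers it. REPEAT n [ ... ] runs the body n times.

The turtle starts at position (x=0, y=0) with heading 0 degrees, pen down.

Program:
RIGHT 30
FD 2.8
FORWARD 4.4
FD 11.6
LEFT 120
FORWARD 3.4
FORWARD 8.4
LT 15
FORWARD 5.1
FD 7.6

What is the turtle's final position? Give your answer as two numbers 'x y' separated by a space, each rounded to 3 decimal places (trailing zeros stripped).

Answer: 12.994 14.667

Derivation:
Executing turtle program step by step:
Start: pos=(0,0), heading=0, pen down
RT 30: heading 0 -> 330
FD 2.8: (0,0) -> (2.425,-1.4) [heading=330, draw]
FD 4.4: (2.425,-1.4) -> (6.235,-3.6) [heading=330, draw]
FD 11.6: (6.235,-3.6) -> (16.281,-9.4) [heading=330, draw]
LT 120: heading 330 -> 90
FD 3.4: (16.281,-9.4) -> (16.281,-6) [heading=90, draw]
FD 8.4: (16.281,-6) -> (16.281,2.4) [heading=90, draw]
LT 15: heading 90 -> 105
FD 5.1: (16.281,2.4) -> (14.961,7.326) [heading=105, draw]
FD 7.6: (14.961,7.326) -> (12.994,14.667) [heading=105, draw]
Final: pos=(12.994,14.667), heading=105, 7 segment(s) drawn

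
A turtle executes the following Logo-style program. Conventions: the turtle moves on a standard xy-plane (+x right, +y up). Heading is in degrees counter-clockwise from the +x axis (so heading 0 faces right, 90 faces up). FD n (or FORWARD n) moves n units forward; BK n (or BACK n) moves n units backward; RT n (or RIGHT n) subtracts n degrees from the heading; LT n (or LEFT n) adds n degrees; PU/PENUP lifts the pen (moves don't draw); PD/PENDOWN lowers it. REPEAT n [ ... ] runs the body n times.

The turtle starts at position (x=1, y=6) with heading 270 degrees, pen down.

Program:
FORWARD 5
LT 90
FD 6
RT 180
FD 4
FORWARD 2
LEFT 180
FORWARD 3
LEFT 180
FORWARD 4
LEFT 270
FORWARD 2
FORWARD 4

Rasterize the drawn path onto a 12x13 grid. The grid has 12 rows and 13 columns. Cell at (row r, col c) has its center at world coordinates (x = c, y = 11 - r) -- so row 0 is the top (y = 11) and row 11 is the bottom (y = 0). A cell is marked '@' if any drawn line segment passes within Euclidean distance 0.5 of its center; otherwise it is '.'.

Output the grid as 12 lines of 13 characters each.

Answer: .............
.............
.............
.............
@............
@@...........
@@...........
@@...........
@@...........
@@...........
@@@@@@@@.....
.............

Derivation:
Segment 0: (1,6) -> (1,1)
Segment 1: (1,1) -> (7,1)
Segment 2: (7,1) -> (3,1)
Segment 3: (3,1) -> (1,1)
Segment 4: (1,1) -> (4,1)
Segment 5: (4,1) -> (-0,1)
Segment 6: (-0,1) -> (0,3)
Segment 7: (0,3) -> (0,7)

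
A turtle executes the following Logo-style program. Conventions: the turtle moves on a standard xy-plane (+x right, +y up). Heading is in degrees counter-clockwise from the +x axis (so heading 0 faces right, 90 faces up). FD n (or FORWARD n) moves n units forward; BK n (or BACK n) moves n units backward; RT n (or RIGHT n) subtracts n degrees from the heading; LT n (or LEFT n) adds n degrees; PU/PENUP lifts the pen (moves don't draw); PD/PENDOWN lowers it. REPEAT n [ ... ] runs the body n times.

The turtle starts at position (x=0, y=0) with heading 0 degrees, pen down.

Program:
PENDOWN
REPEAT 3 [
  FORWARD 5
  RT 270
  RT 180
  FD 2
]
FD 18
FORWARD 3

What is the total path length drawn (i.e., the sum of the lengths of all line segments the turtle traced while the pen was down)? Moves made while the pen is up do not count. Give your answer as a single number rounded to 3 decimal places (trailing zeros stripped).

Answer: 42

Derivation:
Executing turtle program step by step:
Start: pos=(0,0), heading=0, pen down
PD: pen down
REPEAT 3 [
  -- iteration 1/3 --
  FD 5: (0,0) -> (5,0) [heading=0, draw]
  RT 270: heading 0 -> 90
  RT 180: heading 90 -> 270
  FD 2: (5,0) -> (5,-2) [heading=270, draw]
  -- iteration 2/3 --
  FD 5: (5,-2) -> (5,-7) [heading=270, draw]
  RT 270: heading 270 -> 0
  RT 180: heading 0 -> 180
  FD 2: (5,-7) -> (3,-7) [heading=180, draw]
  -- iteration 3/3 --
  FD 5: (3,-7) -> (-2,-7) [heading=180, draw]
  RT 270: heading 180 -> 270
  RT 180: heading 270 -> 90
  FD 2: (-2,-7) -> (-2,-5) [heading=90, draw]
]
FD 18: (-2,-5) -> (-2,13) [heading=90, draw]
FD 3: (-2,13) -> (-2,16) [heading=90, draw]
Final: pos=(-2,16), heading=90, 8 segment(s) drawn

Segment lengths:
  seg 1: (0,0) -> (5,0), length = 5
  seg 2: (5,0) -> (5,-2), length = 2
  seg 3: (5,-2) -> (5,-7), length = 5
  seg 4: (5,-7) -> (3,-7), length = 2
  seg 5: (3,-7) -> (-2,-7), length = 5
  seg 6: (-2,-7) -> (-2,-5), length = 2
  seg 7: (-2,-5) -> (-2,13), length = 18
  seg 8: (-2,13) -> (-2,16), length = 3
Total = 42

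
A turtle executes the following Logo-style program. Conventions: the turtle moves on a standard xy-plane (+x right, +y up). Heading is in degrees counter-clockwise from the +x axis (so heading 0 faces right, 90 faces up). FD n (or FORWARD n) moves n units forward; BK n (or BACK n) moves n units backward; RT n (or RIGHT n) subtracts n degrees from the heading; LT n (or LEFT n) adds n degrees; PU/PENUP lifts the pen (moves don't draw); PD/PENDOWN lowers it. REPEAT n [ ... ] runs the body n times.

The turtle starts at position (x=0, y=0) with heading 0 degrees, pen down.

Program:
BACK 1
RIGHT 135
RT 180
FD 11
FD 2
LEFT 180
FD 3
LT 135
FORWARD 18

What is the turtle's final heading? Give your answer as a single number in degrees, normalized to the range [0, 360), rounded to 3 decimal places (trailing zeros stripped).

Answer: 0

Derivation:
Executing turtle program step by step:
Start: pos=(0,0), heading=0, pen down
BK 1: (0,0) -> (-1,0) [heading=0, draw]
RT 135: heading 0 -> 225
RT 180: heading 225 -> 45
FD 11: (-1,0) -> (6.778,7.778) [heading=45, draw]
FD 2: (6.778,7.778) -> (8.192,9.192) [heading=45, draw]
LT 180: heading 45 -> 225
FD 3: (8.192,9.192) -> (6.071,7.071) [heading=225, draw]
LT 135: heading 225 -> 0
FD 18: (6.071,7.071) -> (24.071,7.071) [heading=0, draw]
Final: pos=(24.071,7.071), heading=0, 5 segment(s) drawn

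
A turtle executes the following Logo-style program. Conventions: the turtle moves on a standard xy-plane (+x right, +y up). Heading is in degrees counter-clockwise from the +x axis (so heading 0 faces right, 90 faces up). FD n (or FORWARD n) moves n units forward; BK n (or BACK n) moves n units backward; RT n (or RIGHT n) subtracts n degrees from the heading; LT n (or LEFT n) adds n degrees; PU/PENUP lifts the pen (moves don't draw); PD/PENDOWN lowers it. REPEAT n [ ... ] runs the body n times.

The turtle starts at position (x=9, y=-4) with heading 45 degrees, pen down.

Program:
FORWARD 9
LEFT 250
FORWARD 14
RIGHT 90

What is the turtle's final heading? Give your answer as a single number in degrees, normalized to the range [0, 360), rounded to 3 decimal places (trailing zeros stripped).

Answer: 205

Derivation:
Executing turtle program step by step:
Start: pos=(9,-4), heading=45, pen down
FD 9: (9,-4) -> (15.364,2.364) [heading=45, draw]
LT 250: heading 45 -> 295
FD 14: (15.364,2.364) -> (21.281,-10.324) [heading=295, draw]
RT 90: heading 295 -> 205
Final: pos=(21.281,-10.324), heading=205, 2 segment(s) drawn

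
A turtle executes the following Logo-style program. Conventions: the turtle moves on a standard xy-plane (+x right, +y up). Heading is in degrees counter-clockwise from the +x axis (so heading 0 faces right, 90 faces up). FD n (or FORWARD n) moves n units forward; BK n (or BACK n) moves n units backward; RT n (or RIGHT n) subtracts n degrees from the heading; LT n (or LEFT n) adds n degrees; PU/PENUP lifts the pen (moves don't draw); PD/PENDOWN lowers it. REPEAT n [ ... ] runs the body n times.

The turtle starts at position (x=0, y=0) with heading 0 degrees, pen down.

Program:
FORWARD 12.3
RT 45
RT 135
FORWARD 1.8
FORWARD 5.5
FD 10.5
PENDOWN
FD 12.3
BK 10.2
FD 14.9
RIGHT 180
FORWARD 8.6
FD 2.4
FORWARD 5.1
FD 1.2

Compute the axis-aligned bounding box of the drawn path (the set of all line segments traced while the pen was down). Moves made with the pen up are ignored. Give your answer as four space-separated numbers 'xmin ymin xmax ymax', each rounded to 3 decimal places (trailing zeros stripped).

Answer: -22.5 0 12.3 0

Derivation:
Executing turtle program step by step:
Start: pos=(0,0), heading=0, pen down
FD 12.3: (0,0) -> (12.3,0) [heading=0, draw]
RT 45: heading 0 -> 315
RT 135: heading 315 -> 180
FD 1.8: (12.3,0) -> (10.5,0) [heading=180, draw]
FD 5.5: (10.5,0) -> (5,0) [heading=180, draw]
FD 10.5: (5,0) -> (-5.5,0) [heading=180, draw]
PD: pen down
FD 12.3: (-5.5,0) -> (-17.8,0) [heading=180, draw]
BK 10.2: (-17.8,0) -> (-7.6,0) [heading=180, draw]
FD 14.9: (-7.6,0) -> (-22.5,0) [heading=180, draw]
RT 180: heading 180 -> 0
FD 8.6: (-22.5,0) -> (-13.9,0) [heading=0, draw]
FD 2.4: (-13.9,0) -> (-11.5,0) [heading=0, draw]
FD 5.1: (-11.5,0) -> (-6.4,0) [heading=0, draw]
FD 1.2: (-6.4,0) -> (-5.2,0) [heading=0, draw]
Final: pos=(-5.2,0), heading=0, 11 segment(s) drawn

Segment endpoints: x in {-22.5, -17.8, -13.9, -11.5, -7.6, -6.4, -5.5, -5.2, 0, 5, 10.5, 12.3}, y in {0, 0, 0, 0, 0, 0, 0, 0, 0, 0, 0}
xmin=-22.5, ymin=0, xmax=12.3, ymax=0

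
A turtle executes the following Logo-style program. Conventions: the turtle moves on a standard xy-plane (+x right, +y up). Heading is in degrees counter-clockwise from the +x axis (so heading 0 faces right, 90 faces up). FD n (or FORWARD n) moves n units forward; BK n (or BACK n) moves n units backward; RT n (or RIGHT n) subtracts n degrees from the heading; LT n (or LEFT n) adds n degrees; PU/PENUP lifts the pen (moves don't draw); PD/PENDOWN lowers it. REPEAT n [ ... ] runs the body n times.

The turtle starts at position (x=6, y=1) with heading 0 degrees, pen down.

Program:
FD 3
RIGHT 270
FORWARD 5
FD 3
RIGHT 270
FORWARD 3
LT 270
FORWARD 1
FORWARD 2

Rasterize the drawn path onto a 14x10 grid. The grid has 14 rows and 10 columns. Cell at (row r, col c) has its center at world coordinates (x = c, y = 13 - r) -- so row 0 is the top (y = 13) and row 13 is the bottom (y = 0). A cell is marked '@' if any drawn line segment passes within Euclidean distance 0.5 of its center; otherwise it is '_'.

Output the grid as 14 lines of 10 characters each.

Segment 0: (6,1) -> (9,1)
Segment 1: (9,1) -> (9,6)
Segment 2: (9,6) -> (9,9)
Segment 3: (9,9) -> (6,9)
Segment 4: (6,9) -> (6,10)
Segment 5: (6,10) -> (6,12)

Answer: __________
______@___
______@___
______@___
______@@@@
_________@
_________@
_________@
_________@
_________@
_________@
_________@
______@@@@
__________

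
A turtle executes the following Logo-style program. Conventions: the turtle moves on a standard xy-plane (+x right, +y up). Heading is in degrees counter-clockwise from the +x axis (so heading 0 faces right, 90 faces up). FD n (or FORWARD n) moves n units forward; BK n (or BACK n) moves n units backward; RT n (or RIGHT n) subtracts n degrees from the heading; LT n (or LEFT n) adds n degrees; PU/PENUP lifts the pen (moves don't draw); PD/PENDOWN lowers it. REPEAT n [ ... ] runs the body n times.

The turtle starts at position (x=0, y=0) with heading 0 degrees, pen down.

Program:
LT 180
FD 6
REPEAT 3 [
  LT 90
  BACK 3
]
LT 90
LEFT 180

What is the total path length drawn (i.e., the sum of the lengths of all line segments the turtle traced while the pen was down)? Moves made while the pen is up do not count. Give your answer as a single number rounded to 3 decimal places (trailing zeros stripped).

Answer: 15

Derivation:
Executing turtle program step by step:
Start: pos=(0,0), heading=0, pen down
LT 180: heading 0 -> 180
FD 6: (0,0) -> (-6,0) [heading=180, draw]
REPEAT 3 [
  -- iteration 1/3 --
  LT 90: heading 180 -> 270
  BK 3: (-6,0) -> (-6,3) [heading=270, draw]
  -- iteration 2/3 --
  LT 90: heading 270 -> 0
  BK 3: (-6,3) -> (-9,3) [heading=0, draw]
  -- iteration 3/3 --
  LT 90: heading 0 -> 90
  BK 3: (-9,3) -> (-9,0) [heading=90, draw]
]
LT 90: heading 90 -> 180
LT 180: heading 180 -> 0
Final: pos=(-9,0), heading=0, 4 segment(s) drawn

Segment lengths:
  seg 1: (0,0) -> (-6,0), length = 6
  seg 2: (-6,0) -> (-6,3), length = 3
  seg 3: (-6,3) -> (-9,3), length = 3
  seg 4: (-9,3) -> (-9,0), length = 3
Total = 15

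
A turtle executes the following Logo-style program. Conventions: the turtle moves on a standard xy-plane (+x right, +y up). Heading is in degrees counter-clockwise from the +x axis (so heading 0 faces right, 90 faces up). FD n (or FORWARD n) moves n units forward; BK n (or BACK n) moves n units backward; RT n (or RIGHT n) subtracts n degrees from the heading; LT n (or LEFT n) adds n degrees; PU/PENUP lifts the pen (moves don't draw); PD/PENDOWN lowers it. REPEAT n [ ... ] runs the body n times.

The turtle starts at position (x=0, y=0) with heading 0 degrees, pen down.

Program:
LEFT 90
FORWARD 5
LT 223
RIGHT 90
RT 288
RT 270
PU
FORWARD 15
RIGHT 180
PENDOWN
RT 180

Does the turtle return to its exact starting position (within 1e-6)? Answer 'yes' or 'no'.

Answer: no

Derivation:
Executing turtle program step by step:
Start: pos=(0,0), heading=0, pen down
LT 90: heading 0 -> 90
FD 5: (0,0) -> (0,5) [heading=90, draw]
LT 223: heading 90 -> 313
RT 90: heading 313 -> 223
RT 288: heading 223 -> 295
RT 270: heading 295 -> 25
PU: pen up
FD 15: (0,5) -> (13.595,11.339) [heading=25, move]
RT 180: heading 25 -> 205
PD: pen down
RT 180: heading 205 -> 25
Final: pos=(13.595,11.339), heading=25, 1 segment(s) drawn

Start position: (0, 0)
Final position: (13.595, 11.339)
Distance = 17.703; >= 1e-6 -> NOT closed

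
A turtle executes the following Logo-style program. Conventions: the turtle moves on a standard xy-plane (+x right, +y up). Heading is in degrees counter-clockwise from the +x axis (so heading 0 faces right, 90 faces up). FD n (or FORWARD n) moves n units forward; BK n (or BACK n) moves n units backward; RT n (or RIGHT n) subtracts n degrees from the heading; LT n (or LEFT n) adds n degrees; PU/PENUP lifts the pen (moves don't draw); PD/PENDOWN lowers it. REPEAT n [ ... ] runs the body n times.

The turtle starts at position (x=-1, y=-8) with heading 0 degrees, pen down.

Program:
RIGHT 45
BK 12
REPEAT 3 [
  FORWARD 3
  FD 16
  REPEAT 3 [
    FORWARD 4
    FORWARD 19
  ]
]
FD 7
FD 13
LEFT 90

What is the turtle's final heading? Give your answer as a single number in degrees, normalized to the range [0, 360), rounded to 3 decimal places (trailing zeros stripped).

Executing turtle program step by step:
Start: pos=(-1,-8), heading=0, pen down
RT 45: heading 0 -> 315
BK 12: (-1,-8) -> (-9.485,0.485) [heading=315, draw]
REPEAT 3 [
  -- iteration 1/3 --
  FD 3: (-9.485,0.485) -> (-7.364,-1.636) [heading=315, draw]
  FD 16: (-7.364,-1.636) -> (3.95,-12.95) [heading=315, draw]
  REPEAT 3 [
    -- iteration 1/3 --
    FD 4: (3.95,-12.95) -> (6.778,-15.778) [heading=315, draw]
    FD 19: (6.778,-15.778) -> (20.213,-29.213) [heading=315, draw]
    -- iteration 2/3 --
    FD 4: (20.213,-29.213) -> (23.042,-32.042) [heading=315, draw]
    FD 19: (23.042,-32.042) -> (36.477,-45.477) [heading=315, draw]
    -- iteration 3/3 --
    FD 4: (36.477,-45.477) -> (39.305,-48.305) [heading=315, draw]
    FD 19: (39.305,-48.305) -> (52.74,-61.74) [heading=315, draw]
  ]
  -- iteration 2/3 --
  FD 3: (52.74,-61.74) -> (54.861,-63.861) [heading=315, draw]
  FD 16: (54.861,-63.861) -> (66.175,-75.175) [heading=315, draw]
  REPEAT 3 [
    -- iteration 1/3 --
    FD 4: (66.175,-75.175) -> (69.004,-78.004) [heading=315, draw]
    FD 19: (69.004,-78.004) -> (82.439,-91.439) [heading=315, draw]
    -- iteration 2/3 --
    FD 4: (82.439,-91.439) -> (85.267,-94.267) [heading=315, draw]
    FD 19: (85.267,-94.267) -> (98.702,-107.702) [heading=315, draw]
    -- iteration 3/3 --
    FD 4: (98.702,-107.702) -> (101.53,-110.53) [heading=315, draw]
    FD 19: (101.53,-110.53) -> (114.966,-123.966) [heading=315, draw]
  ]
  -- iteration 3/3 --
  FD 3: (114.966,-123.966) -> (117.087,-126.087) [heading=315, draw]
  FD 16: (117.087,-126.087) -> (128.401,-137.401) [heading=315, draw]
  REPEAT 3 [
    -- iteration 1/3 --
    FD 4: (128.401,-137.401) -> (131.229,-140.229) [heading=315, draw]
    FD 19: (131.229,-140.229) -> (144.664,-153.664) [heading=315, draw]
    -- iteration 2/3 --
    FD 4: (144.664,-153.664) -> (147.492,-156.492) [heading=315, draw]
    FD 19: (147.492,-156.492) -> (160.927,-169.927) [heading=315, draw]
    -- iteration 3/3 --
    FD 4: (160.927,-169.927) -> (163.756,-172.756) [heading=315, draw]
    FD 19: (163.756,-172.756) -> (177.191,-186.191) [heading=315, draw]
  ]
]
FD 7: (177.191,-186.191) -> (182.141,-191.141) [heading=315, draw]
FD 13: (182.141,-191.141) -> (191.333,-200.333) [heading=315, draw]
LT 90: heading 315 -> 45
Final: pos=(191.333,-200.333), heading=45, 27 segment(s) drawn

Answer: 45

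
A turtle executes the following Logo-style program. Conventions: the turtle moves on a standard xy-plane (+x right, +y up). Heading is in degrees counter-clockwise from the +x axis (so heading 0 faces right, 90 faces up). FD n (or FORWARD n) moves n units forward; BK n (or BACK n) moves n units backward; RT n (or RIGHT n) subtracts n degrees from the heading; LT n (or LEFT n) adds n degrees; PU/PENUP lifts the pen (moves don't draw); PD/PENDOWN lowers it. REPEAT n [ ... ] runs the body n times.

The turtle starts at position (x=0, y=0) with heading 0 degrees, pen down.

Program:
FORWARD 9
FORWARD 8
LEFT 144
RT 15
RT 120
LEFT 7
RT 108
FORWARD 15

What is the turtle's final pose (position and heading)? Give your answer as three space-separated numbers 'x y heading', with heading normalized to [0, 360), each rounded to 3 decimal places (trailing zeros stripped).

Executing turtle program step by step:
Start: pos=(0,0), heading=0, pen down
FD 9: (0,0) -> (9,0) [heading=0, draw]
FD 8: (9,0) -> (17,0) [heading=0, draw]
LT 144: heading 0 -> 144
RT 15: heading 144 -> 129
RT 120: heading 129 -> 9
LT 7: heading 9 -> 16
RT 108: heading 16 -> 268
FD 15: (17,0) -> (16.477,-14.991) [heading=268, draw]
Final: pos=(16.477,-14.991), heading=268, 3 segment(s) drawn

Answer: 16.477 -14.991 268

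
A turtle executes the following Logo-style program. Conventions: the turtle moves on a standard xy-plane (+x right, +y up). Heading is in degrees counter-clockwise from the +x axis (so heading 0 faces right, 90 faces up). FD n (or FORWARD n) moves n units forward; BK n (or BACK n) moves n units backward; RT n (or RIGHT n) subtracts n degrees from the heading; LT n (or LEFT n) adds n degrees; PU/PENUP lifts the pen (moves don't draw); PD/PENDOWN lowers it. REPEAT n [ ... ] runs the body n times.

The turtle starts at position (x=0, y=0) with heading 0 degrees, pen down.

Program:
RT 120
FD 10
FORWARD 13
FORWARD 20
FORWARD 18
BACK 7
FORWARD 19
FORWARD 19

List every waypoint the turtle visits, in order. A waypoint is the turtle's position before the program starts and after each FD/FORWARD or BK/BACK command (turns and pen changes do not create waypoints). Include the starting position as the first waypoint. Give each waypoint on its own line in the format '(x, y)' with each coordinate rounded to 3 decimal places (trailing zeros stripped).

Executing turtle program step by step:
Start: pos=(0,0), heading=0, pen down
RT 120: heading 0 -> 240
FD 10: (0,0) -> (-5,-8.66) [heading=240, draw]
FD 13: (-5,-8.66) -> (-11.5,-19.919) [heading=240, draw]
FD 20: (-11.5,-19.919) -> (-21.5,-37.239) [heading=240, draw]
FD 18: (-21.5,-37.239) -> (-30.5,-52.828) [heading=240, draw]
BK 7: (-30.5,-52.828) -> (-27,-46.765) [heading=240, draw]
FD 19: (-27,-46.765) -> (-36.5,-63.22) [heading=240, draw]
FD 19: (-36.5,-63.22) -> (-46,-79.674) [heading=240, draw]
Final: pos=(-46,-79.674), heading=240, 7 segment(s) drawn
Waypoints (8 total):
(0, 0)
(-5, -8.66)
(-11.5, -19.919)
(-21.5, -37.239)
(-30.5, -52.828)
(-27, -46.765)
(-36.5, -63.22)
(-46, -79.674)

Answer: (0, 0)
(-5, -8.66)
(-11.5, -19.919)
(-21.5, -37.239)
(-30.5, -52.828)
(-27, -46.765)
(-36.5, -63.22)
(-46, -79.674)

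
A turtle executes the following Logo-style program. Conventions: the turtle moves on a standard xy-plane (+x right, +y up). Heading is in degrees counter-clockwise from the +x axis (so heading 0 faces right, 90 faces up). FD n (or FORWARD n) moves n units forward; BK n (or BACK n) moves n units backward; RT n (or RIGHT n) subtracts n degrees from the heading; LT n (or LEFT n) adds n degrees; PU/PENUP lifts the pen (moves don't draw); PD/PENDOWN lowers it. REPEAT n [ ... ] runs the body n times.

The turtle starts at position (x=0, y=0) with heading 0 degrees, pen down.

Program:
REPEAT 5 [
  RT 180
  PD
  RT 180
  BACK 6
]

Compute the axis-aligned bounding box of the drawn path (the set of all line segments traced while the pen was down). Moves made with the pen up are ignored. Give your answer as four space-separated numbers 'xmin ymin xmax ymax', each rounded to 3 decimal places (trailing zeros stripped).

Executing turtle program step by step:
Start: pos=(0,0), heading=0, pen down
REPEAT 5 [
  -- iteration 1/5 --
  RT 180: heading 0 -> 180
  PD: pen down
  RT 180: heading 180 -> 0
  BK 6: (0,0) -> (-6,0) [heading=0, draw]
  -- iteration 2/5 --
  RT 180: heading 0 -> 180
  PD: pen down
  RT 180: heading 180 -> 0
  BK 6: (-6,0) -> (-12,0) [heading=0, draw]
  -- iteration 3/5 --
  RT 180: heading 0 -> 180
  PD: pen down
  RT 180: heading 180 -> 0
  BK 6: (-12,0) -> (-18,0) [heading=0, draw]
  -- iteration 4/5 --
  RT 180: heading 0 -> 180
  PD: pen down
  RT 180: heading 180 -> 0
  BK 6: (-18,0) -> (-24,0) [heading=0, draw]
  -- iteration 5/5 --
  RT 180: heading 0 -> 180
  PD: pen down
  RT 180: heading 180 -> 0
  BK 6: (-24,0) -> (-30,0) [heading=0, draw]
]
Final: pos=(-30,0), heading=0, 5 segment(s) drawn

Segment endpoints: x in {-30, -24, -18, -12, -6, 0}, y in {0, 0, 0, 0, 0, 0}
xmin=-30, ymin=0, xmax=0, ymax=0

Answer: -30 0 0 0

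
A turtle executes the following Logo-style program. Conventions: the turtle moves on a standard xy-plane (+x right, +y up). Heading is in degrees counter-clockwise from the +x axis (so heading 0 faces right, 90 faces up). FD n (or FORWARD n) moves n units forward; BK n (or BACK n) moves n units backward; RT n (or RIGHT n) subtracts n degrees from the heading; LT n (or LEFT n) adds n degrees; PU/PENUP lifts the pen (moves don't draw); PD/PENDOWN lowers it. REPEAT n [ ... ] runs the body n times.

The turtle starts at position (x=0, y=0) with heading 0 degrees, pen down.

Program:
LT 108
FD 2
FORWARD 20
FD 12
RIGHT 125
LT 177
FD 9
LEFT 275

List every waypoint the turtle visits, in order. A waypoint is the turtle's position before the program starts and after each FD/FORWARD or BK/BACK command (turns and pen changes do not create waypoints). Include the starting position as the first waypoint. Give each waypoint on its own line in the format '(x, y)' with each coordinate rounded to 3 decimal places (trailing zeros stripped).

Answer: (0, 0)
(-0.618, 1.902)
(-6.798, 20.923)
(-10.507, 32.336)
(-18.964, 35.414)

Derivation:
Executing turtle program step by step:
Start: pos=(0,0), heading=0, pen down
LT 108: heading 0 -> 108
FD 2: (0,0) -> (-0.618,1.902) [heading=108, draw]
FD 20: (-0.618,1.902) -> (-6.798,20.923) [heading=108, draw]
FD 12: (-6.798,20.923) -> (-10.507,32.336) [heading=108, draw]
RT 125: heading 108 -> 343
LT 177: heading 343 -> 160
FD 9: (-10.507,32.336) -> (-18.964,35.414) [heading=160, draw]
LT 275: heading 160 -> 75
Final: pos=(-18.964,35.414), heading=75, 4 segment(s) drawn
Waypoints (5 total):
(0, 0)
(-0.618, 1.902)
(-6.798, 20.923)
(-10.507, 32.336)
(-18.964, 35.414)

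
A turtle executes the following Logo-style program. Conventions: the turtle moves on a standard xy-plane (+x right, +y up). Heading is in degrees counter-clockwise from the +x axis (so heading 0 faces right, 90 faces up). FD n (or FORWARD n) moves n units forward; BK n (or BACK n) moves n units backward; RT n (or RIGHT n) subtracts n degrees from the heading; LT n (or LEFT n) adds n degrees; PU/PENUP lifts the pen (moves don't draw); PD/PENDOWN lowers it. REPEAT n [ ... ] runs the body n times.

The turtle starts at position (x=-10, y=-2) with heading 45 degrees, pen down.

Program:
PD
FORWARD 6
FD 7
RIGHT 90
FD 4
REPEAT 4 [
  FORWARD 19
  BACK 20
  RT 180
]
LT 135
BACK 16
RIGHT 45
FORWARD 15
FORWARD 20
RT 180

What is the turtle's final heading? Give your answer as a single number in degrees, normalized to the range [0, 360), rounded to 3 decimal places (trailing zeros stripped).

Executing turtle program step by step:
Start: pos=(-10,-2), heading=45, pen down
PD: pen down
FD 6: (-10,-2) -> (-5.757,2.243) [heading=45, draw]
FD 7: (-5.757,2.243) -> (-0.808,7.192) [heading=45, draw]
RT 90: heading 45 -> 315
FD 4: (-0.808,7.192) -> (2.021,4.364) [heading=315, draw]
REPEAT 4 [
  -- iteration 1/4 --
  FD 19: (2.021,4.364) -> (15.456,-9.071) [heading=315, draw]
  BK 20: (15.456,-9.071) -> (1.314,5.071) [heading=315, draw]
  RT 180: heading 315 -> 135
  -- iteration 2/4 --
  FD 19: (1.314,5.071) -> (-12.121,18.506) [heading=135, draw]
  BK 20: (-12.121,18.506) -> (2.021,4.364) [heading=135, draw]
  RT 180: heading 135 -> 315
  -- iteration 3/4 --
  FD 19: (2.021,4.364) -> (15.456,-9.071) [heading=315, draw]
  BK 20: (15.456,-9.071) -> (1.314,5.071) [heading=315, draw]
  RT 180: heading 315 -> 135
  -- iteration 4/4 --
  FD 19: (1.314,5.071) -> (-12.121,18.506) [heading=135, draw]
  BK 20: (-12.121,18.506) -> (2.021,4.364) [heading=135, draw]
  RT 180: heading 135 -> 315
]
LT 135: heading 315 -> 90
BK 16: (2.021,4.364) -> (2.021,-11.636) [heading=90, draw]
RT 45: heading 90 -> 45
FD 15: (2.021,-11.636) -> (12.627,-1.029) [heading=45, draw]
FD 20: (12.627,-1.029) -> (26.77,13.113) [heading=45, draw]
RT 180: heading 45 -> 225
Final: pos=(26.77,13.113), heading=225, 14 segment(s) drawn

Answer: 225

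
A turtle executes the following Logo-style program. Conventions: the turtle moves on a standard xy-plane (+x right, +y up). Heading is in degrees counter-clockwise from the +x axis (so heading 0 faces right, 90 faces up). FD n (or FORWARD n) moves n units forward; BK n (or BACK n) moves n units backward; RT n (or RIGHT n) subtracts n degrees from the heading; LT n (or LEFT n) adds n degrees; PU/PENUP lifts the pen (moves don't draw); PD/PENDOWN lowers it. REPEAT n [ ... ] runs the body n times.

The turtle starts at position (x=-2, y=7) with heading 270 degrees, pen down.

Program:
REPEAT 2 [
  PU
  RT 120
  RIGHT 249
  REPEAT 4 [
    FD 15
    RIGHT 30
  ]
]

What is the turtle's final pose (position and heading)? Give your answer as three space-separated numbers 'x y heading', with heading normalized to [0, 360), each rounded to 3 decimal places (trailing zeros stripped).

Executing turtle program step by step:
Start: pos=(-2,7), heading=270, pen down
REPEAT 2 [
  -- iteration 1/2 --
  PU: pen up
  RT 120: heading 270 -> 150
  RT 249: heading 150 -> 261
  REPEAT 4 [
    -- iteration 1/4 --
    FD 15: (-2,7) -> (-4.347,-7.815) [heading=261, move]
    RT 30: heading 261 -> 231
    -- iteration 2/4 --
    FD 15: (-4.347,-7.815) -> (-13.786,-19.473) [heading=231, move]
    RT 30: heading 231 -> 201
    -- iteration 3/4 --
    FD 15: (-13.786,-19.473) -> (-27.79,-24.848) [heading=201, move]
    RT 30: heading 201 -> 171
    -- iteration 4/4 --
    FD 15: (-27.79,-24.848) -> (-42.605,-22.502) [heading=171, move]
    RT 30: heading 171 -> 141
  ]
  -- iteration 2/2 --
  PU: pen up
  RT 120: heading 141 -> 21
  RT 249: heading 21 -> 132
  REPEAT 4 [
    -- iteration 1/4 --
    FD 15: (-42.605,-22.502) -> (-52.642,-11.354) [heading=132, move]
    RT 30: heading 132 -> 102
    -- iteration 2/4 --
    FD 15: (-52.642,-11.354) -> (-55.761,3.318) [heading=102, move]
    RT 30: heading 102 -> 72
    -- iteration 3/4 --
    FD 15: (-55.761,3.318) -> (-51.126,17.584) [heading=72, move]
    RT 30: heading 72 -> 42
    -- iteration 4/4 --
    FD 15: (-51.126,17.584) -> (-39.979,27.621) [heading=42, move]
    RT 30: heading 42 -> 12
  ]
]
Final: pos=(-39.979,27.621), heading=12, 0 segment(s) drawn

Answer: -39.979 27.621 12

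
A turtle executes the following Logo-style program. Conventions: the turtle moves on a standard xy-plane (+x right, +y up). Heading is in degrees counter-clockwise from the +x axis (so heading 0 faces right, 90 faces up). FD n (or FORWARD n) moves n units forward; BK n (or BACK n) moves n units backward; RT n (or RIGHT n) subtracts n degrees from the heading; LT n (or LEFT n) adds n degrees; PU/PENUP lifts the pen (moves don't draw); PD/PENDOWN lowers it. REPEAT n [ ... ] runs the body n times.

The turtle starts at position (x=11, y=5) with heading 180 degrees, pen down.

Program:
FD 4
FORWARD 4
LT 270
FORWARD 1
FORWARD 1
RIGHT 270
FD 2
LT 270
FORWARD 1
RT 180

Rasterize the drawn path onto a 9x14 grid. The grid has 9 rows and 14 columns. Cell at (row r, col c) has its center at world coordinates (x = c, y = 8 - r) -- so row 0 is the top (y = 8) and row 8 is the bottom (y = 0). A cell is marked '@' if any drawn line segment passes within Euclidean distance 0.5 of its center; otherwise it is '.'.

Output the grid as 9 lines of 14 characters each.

Segment 0: (11,5) -> (7,5)
Segment 1: (7,5) -> (3,5)
Segment 2: (3,5) -> (3,6)
Segment 3: (3,6) -> (3,7)
Segment 4: (3,7) -> (1,7)
Segment 5: (1,7) -> (1,8)

Answer: .@............
.@@@..........
...@..........
...@@@@@@@@@..
..............
..............
..............
..............
..............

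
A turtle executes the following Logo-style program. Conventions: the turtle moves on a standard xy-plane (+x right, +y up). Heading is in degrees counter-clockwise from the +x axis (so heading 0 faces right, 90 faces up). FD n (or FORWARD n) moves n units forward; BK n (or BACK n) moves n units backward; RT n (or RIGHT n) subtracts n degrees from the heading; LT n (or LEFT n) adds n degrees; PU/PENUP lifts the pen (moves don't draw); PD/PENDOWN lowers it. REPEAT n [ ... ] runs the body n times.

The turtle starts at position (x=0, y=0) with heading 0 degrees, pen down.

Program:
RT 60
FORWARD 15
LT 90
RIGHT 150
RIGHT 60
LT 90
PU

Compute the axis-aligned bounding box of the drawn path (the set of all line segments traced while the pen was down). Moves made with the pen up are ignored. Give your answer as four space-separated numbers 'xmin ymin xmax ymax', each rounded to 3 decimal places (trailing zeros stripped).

Answer: 0 -12.99 7.5 0

Derivation:
Executing turtle program step by step:
Start: pos=(0,0), heading=0, pen down
RT 60: heading 0 -> 300
FD 15: (0,0) -> (7.5,-12.99) [heading=300, draw]
LT 90: heading 300 -> 30
RT 150: heading 30 -> 240
RT 60: heading 240 -> 180
LT 90: heading 180 -> 270
PU: pen up
Final: pos=(7.5,-12.99), heading=270, 1 segment(s) drawn

Segment endpoints: x in {0, 7.5}, y in {-12.99, 0}
xmin=0, ymin=-12.99, xmax=7.5, ymax=0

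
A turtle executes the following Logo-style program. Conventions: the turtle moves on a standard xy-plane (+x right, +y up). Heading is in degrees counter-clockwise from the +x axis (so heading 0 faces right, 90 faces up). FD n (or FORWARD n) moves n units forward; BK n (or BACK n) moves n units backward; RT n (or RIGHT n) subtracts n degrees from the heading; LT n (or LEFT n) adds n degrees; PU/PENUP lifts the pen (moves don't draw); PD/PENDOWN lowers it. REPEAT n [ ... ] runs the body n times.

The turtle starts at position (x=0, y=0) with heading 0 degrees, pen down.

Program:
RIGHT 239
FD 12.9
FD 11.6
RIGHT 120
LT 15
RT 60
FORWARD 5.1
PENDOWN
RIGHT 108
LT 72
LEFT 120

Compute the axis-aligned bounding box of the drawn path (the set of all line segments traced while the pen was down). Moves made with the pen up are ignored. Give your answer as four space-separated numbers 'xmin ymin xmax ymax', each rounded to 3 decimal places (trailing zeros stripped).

Answer: -12.618 0 0 21.001

Derivation:
Executing turtle program step by step:
Start: pos=(0,0), heading=0, pen down
RT 239: heading 0 -> 121
FD 12.9: (0,0) -> (-6.644,11.057) [heading=121, draw]
FD 11.6: (-6.644,11.057) -> (-12.618,21.001) [heading=121, draw]
RT 120: heading 121 -> 1
LT 15: heading 1 -> 16
RT 60: heading 16 -> 316
FD 5.1: (-12.618,21.001) -> (-8.95,17.458) [heading=316, draw]
PD: pen down
RT 108: heading 316 -> 208
LT 72: heading 208 -> 280
LT 120: heading 280 -> 40
Final: pos=(-8.95,17.458), heading=40, 3 segment(s) drawn

Segment endpoints: x in {-12.618, -8.95, -6.644, 0}, y in {0, 11.057, 17.458, 21.001}
xmin=-12.618, ymin=0, xmax=0, ymax=21.001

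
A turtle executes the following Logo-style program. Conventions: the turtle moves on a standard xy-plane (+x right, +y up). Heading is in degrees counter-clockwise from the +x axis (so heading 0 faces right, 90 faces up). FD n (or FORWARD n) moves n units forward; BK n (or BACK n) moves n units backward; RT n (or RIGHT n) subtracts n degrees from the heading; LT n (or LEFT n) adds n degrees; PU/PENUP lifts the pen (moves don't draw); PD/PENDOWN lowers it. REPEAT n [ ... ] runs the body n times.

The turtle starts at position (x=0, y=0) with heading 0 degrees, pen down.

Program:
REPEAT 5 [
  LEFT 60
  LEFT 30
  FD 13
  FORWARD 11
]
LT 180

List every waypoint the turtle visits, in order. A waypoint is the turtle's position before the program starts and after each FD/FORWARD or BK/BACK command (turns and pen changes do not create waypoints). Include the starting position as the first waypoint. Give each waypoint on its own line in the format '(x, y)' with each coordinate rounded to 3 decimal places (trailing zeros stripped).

Answer: (0, 0)
(0, 13)
(0, 24)
(-13, 24)
(-24, 24)
(-24, 11)
(-24, 0)
(-11, 0)
(0, 0)
(0, 13)
(0, 24)

Derivation:
Executing turtle program step by step:
Start: pos=(0,0), heading=0, pen down
REPEAT 5 [
  -- iteration 1/5 --
  LT 60: heading 0 -> 60
  LT 30: heading 60 -> 90
  FD 13: (0,0) -> (0,13) [heading=90, draw]
  FD 11: (0,13) -> (0,24) [heading=90, draw]
  -- iteration 2/5 --
  LT 60: heading 90 -> 150
  LT 30: heading 150 -> 180
  FD 13: (0,24) -> (-13,24) [heading=180, draw]
  FD 11: (-13,24) -> (-24,24) [heading=180, draw]
  -- iteration 3/5 --
  LT 60: heading 180 -> 240
  LT 30: heading 240 -> 270
  FD 13: (-24,24) -> (-24,11) [heading=270, draw]
  FD 11: (-24,11) -> (-24,0) [heading=270, draw]
  -- iteration 4/5 --
  LT 60: heading 270 -> 330
  LT 30: heading 330 -> 0
  FD 13: (-24,0) -> (-11,0) [heading=0, draw]
  FD 11: (-11,0) -> (0,0) [heading=0, draw]
  -- iteration 5/5 --
  LT 60: heading 0 -> 60
  LT 30: heading 60 -> 90
  FD 13: (0,0) -> (0,13) [heading=90, draw]
  FD 11: (0,13) -> (0,24) [heading=90, draw]
]
LT 180: heading 90 -> 270
Final: pos=(0,24), heading=270, 10 segment(s) drawn
Waypoints (11 total):
(0, 0)
(0, 13)
(0, 24)
(-13, 24)
(-24, 24)
(-24, 11)
(-24, 0)
(-11, 0)
(0, 0)
(0, 13)
(0, 24)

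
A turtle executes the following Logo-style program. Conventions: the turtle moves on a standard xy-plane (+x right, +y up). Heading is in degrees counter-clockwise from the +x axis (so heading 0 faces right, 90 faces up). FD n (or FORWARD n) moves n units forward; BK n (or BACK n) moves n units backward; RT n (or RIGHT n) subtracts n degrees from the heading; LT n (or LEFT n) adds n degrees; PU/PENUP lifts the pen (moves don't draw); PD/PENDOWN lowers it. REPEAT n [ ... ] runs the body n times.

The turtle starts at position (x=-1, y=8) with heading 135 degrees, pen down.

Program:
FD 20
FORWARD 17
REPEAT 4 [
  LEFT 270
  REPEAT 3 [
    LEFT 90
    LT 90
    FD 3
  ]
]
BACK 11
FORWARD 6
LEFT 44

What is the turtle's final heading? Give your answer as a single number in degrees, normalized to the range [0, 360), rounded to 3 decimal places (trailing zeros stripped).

Executing turtle program step by step:
Start: pos=(-1,8), heading=135, pen down
FD 20: (-1,8) -> (-15.142,22.142) [heading=135, draw]
FD 17: (-15.142,22.142) -> (-27.163,34.163) [heading=135, draw]
REPEAT 4 [
  -- iteration 1/4 --
  LT 270: heading 135 -> 45
  REPEAT 3 [
    -- iteration 1/3 --
    LT 90: heading 45 -> 135
    LT 90: heading 135 -> 225
    FD 3: (-27.163,34.163) -> (-29.284,32.042) [heading=225, draw]
    -- iteration 2/3 --
    LT 90: heading 225 -> 315
    LT 90: heading 315 -> 45
    FD 3: (-29.284,32.042) -> (-27.163,34.163) [heading=45, draw]
    -- iteration 3/3 --
    LT 90: heading 45 -> 135
    LT 90: heading 135 -> 225
    FD 3: (-27.163,34.163) -> (-29.284,32.042) [heading=225, draw]
  ]
  -- iteration 2/4 --
  LT 270: heading 225 -> 135
  REPEAT 3 [
    -- iteration 1/3 --
    LT 90: heading 135 -> 225
    LT 90: heading 225 -> 315
    FD 3: (-29.284,32.042) -> (-27.163,29.92) [heading=315, draw]
    -- iteration 2/3 --
    LT 90: heading 315 -> 45
    LT 90: heading 45 -> 135
    FD 3: (-27.163,29.92) -> (-29.284,32.042) [heading=135, draw]
    -- iteration 3/3 --
    LT 90: heading 135 -> 225
    LT 90: heading 225 -> 315
    FD 3: (-29.284,32.042) -> (-27.163,29.92) [heading=315, draw]
  ]
  -- iteration 3/4 --
  LT 270: heading 315 -> 225
  REPEAT 3 [
    -- iteration 1/3 --
    LT 90: heading 225 -> 315
    LT 90: heading 315 -> 45
    FD 3: (-27.163,29.92) -> (-25.042,32.042) [heading=45, draw]
    -- iteration 2/3 --
    LT 90: heading 45 -> 135
    LT 90: heading 135 -> 225
    FD 3: (-25.042,32.042) -> (-27.163,29.92) [heading=225, draw]
    -- iteration 3/3 --
    LT 90: heading 225 -> 315
    LT 90: heading 315 -> 45
    FD 3: (-27.163,29.92) -> (-25.042,32.042) [heading=45, draw]
  ]
  -- iteration 4/4 --
  LT 270: heading 45 -> 315
  REPEAT 3 [
    -- iteration 1/3 --
    LT 90: heading 315 -> 45
    LT 90: heading 45 -> 135
    FD 3: (-25.042,32.042) -> (-27.163,34.163) [heading=135, draw]
    -- iteration 2/3 --
    LT 90: heading 135 -> 225
    LT 90: heading 225 -> 315
    FD 3: (-27.163,34.163) -> (-25.042,32.042) [heading=315, draw]
    -- iteration 3/3 --
    LT 90: heading 315 -> 45
    LT 90: heading 45 -> 135
    FD 3: (-25.042,32.042) -> (-27.163,34.163) [heading=135, draw]
  ]
]
BK 11: (-27.163,34.163) -> (-19.385,26.385) [heading=135, draw]
FD 6: (-19.385,26.385) -> (-23.627,30.627) [heading=135, draw]
LT 44: heading 135 -> 179
Final: pos=(-23.627,30.627), heading=179, 16 segment(s) drawn

Answer: 179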